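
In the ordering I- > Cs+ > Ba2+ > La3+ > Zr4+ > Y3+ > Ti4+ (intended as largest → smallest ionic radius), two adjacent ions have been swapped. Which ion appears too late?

Y3+

Scanning neighbour by neighbour, only Zr4+/Y3+ violates a trend: Zr4+ and Y3+ share 36 electrons; the higher nuclear charge on Zr (Z=40) contracts it more, so Zr4+ < Y3+. That makes Y3+ the one sitting a position late relative to where it belongs.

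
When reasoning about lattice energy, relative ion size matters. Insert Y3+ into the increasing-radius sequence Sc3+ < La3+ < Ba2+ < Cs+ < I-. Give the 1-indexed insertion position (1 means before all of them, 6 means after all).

Sc3+ (Z=21, 18 e⁻), Y3+ (Z=39, 36 e⁻), La3+ (Z=57, 54 e⁻), Ba2+ (Z=56, 54 e⁻), Cs+ (Z=55, 54 e⁻), I- (Z=53, 54 e⁻). Sc3+ < Y3+ (same group, 1 shell fewer); Y3+ < La3+ (same group, 1 shell fewer); La3+ < Ba2+ (both 54 e⁻, Z=57>56); Ba2+ < Cs+ (both 54 e⁻, Z=56>55); Cs+ < I- (both 54 e⁻, Z=55>53).
The complete sequence is Sc3+ < Y3+ < La3+ < Ba2+ < Cs+ < I-. Y3+ sits at position 2.

2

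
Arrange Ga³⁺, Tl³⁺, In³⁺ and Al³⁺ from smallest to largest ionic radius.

Al³⁺ < Ga³⁺ < In³⁺ < Tl³⁺

These ions sit in one column with identical charge. Each step down the periodic table adds a principal shell, increasing the radius.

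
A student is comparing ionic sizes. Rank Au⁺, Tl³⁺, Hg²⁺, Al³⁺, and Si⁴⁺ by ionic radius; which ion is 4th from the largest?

Al³⁺

Work out protons and electrons: Si⁴⁺ has 10 e⁻ (Z=14), Al³⁺ has 10 e⁻ (Z=13), Tl³⁺ has 78 e⁻ (Z=81), Hg²⁺ has 78 e⁻ (Z=80), Au⁺ has 78 e⁻ (Z=79). Si⁴⁺ < Al³⁺ (both 10 e⁻, Z=14>13); Al³⁺ < Tl³⁺ (same group, 3 shells fewer); Tl³⁺ < Hg²⁺ (both 78 e⁻, Z=81>80); Hg²⁺ < Au⁺ (isoelectronic, higher Z=80 is smaller).
Ordering: Si⁴⁺ < Al³⁺ < Tl³⁺ < Hg²⁺ < Au⁺. The 4th largest is Al³⁺.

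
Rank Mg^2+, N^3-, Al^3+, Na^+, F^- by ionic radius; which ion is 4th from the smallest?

All of these have 10 electrons (isoelectronic). With the same electron cloud, the ion with the most protons pulls it in tightest. Nuclear charges: Al^3+ (Z=13), Mg^2+ (Z=12), Na^+ (Z=11), F^- (Z=9), N^3- (Z=7). Highest Z is smallest.
So the order is Al^3+ < Mg^2+ < Na^+ < F^- < N^3-; the 4th-smallest ion is F^-.

F^-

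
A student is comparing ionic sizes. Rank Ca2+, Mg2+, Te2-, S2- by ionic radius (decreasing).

Mg2+ has 10 e⁻ (Z=12), Ca2+ has 18 e⁻ (Z=20), S2- has 18 e⁻ (Z=16), Te2- has 54 e⁻ (Z=52). Mg2+ < Ca2+ (same group, period 3 vs 4); Ca2+ < S2- (both 18 e⁻, Z=20>16); S2- < Te2- (same group, period 3 vs 5).

Te2- > S2- > Ca2+ > Mg2+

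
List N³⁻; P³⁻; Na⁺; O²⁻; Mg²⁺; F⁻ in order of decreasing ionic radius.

P³⁻ > N³⁻ > O²⁻ > F⁻ > Na⁺ > Mg²⁺

Mg²⁺ (Z=12, 10 e⁻), Na⁺ (Z=11, 10 e⁻), F⁻ (Z=9, 10 e⁻), O²⁻ (Z=8, 10 e⁻), N³⁻ (Z=7, 10 e⁻), P³⁻ (Z=15, 18 e⁻). Mg²⁺ < Na⁺ (isoelectronic, higher Z=12 is smaller); Na⁺ < F⁻ (both 10 e⁻, Z=11>9); F⁻ < O²⁻ (isoelectronic, higher Z=9 is smaller); O²⁻ < N³⁻ (both 10 e⁻, Z=8>7); N³⁻ < P³⁻ (same group, period 2 vs 3).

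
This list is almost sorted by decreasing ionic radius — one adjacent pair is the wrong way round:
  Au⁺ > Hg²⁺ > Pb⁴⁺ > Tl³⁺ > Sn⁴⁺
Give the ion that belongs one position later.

Scanning neighbour by neighbour, only Pb⁴⁺/Tl³⁺ violates a trend: they are isoelectronic (78 e⁻) and Pb has more protons than Tl (82 vs 81), making Pb⁴⁺ smaller. That makes Pb⁴⁺ the one sitting a position early relative to where it belongs.

Pb⁴⁺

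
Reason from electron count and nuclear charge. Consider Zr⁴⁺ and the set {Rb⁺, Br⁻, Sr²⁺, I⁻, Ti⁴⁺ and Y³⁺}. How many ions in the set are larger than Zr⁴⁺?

Electron counts and nuclear charges: Ti⁴⁺ (Z=22, 18 e⁻), Zr⁴⁺ (Z=40, 36 e⁻), Y³⁺ (Z=39, 36 e⁻), Sr²⁺ (Z=38, 36 e⁻), Rb⁺ (Z=37, 36 e⁻), Br⁻ (Z=35, 36 e⁻), I⁻ (Z=53, 54 e⁻). Ti⁴⁺ < Zr⁴⁺ (same group, 1 shell fewer); Zr⁴⁺ < Y³⁺ (isoelectronic, higher Z=40 is smaller); Y³⁺ < Sr²⁺ (both 36 e⁻, Z=39>38); Sr²⁺ < Rb⁺ (both 36 e⁻, Z=38>37); Rb⁺ < Br⁻ (both 36 e⁻, Z=37>35); Br⁻ < I⁻ (same group, 1 shell fewer).
Overall: Ti⁴⁺ < Zr⁴⁺ < Y³⁺ < Sr²⁺ < Rb⁺ < Br⁻ < I⁻. Zr⁴⁺ has 1 below it and 5 above. That's 5.

5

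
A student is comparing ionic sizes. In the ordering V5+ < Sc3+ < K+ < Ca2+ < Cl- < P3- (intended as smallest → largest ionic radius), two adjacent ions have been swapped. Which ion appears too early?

The pair K+, Ca2+ is the wrong way round — they are isoelectronic (18 e⁻) and Ca has more protons than K (20 vs 19), making Ca2+ smaller. All other adjacent pairs agree with periodic trends, so K+ is the misplaced ion.

K+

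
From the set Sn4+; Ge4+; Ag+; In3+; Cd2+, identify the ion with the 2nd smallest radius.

Electron counts and nuclear charges: Ge4+: 28 e⁻, Z=32, Sn4+: 46 e⁻, Z=50, In3+: 46 e⁻, Z=49, Cd2+: 46 e⁻, Z=48, Ag+: 46 e⁻, Z=47. Ge4+ < Sn4+ (same group, period 4 vs 5); Sn4+ < In3+ (both 46 e⁻, Z=50>49); In3+ < Cd2+ (isoelectronic, higher Z=49 is smaller); Cd2+ < Ag+ (both 46 e⁻, Z=48>47).
Full ascending order: Ge4+ < Sn4+ < In3+ < Cd2+ < Ag+. Counting from the smallest, position 2 is Sn4+.

Sn4+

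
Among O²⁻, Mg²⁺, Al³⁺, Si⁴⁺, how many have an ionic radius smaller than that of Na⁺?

These species are isoelectronic with 10 electrons. The only difference is the number of protons: Si⁴⁺ (Z=14), Al³⁺ (Z=13), Mg²⁺ (Z=12), Na⁺ (Z=11), O²⁻ (Z=8). The strongest nuclear pull (Si⁴⁺) gives the smallest ion.
Placing each against Na⁺: smaller — Si⁴⁺, Al³⁺, Mg²⁺; larger — O²⁻. So 3 are smaller.

3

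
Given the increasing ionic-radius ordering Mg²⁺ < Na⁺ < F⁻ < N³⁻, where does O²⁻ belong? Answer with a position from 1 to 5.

4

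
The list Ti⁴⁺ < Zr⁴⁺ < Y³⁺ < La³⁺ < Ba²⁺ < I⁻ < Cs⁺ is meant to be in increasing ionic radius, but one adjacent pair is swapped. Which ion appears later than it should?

Cs⁺

Check each adjacent pair. I⁻ and Cs⁺ are reversed: both have 54 electrons but Z(Cs)=55 > Z(I)=53, so Cs⁺ should be the smaller of the two. No other neighbouring pair contradicts the periodic trends, so Cs⁺ is the ion listed too late.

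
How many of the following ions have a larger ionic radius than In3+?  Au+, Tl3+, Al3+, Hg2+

Tabulating Z and e⁻: Al3+ (Z=13, 10 e⁻), In3+ (Z=49, 46 e⁻), Tl3+ (Z=81, 78 e⁻), Hg2+ (Z=80, 78 e⁻), Au+ (Z=79, 78 e⁻). Al3+ < In3+ (same group, period 3 vs 5); In3+ < Tl3+ (same group, 1 shell fewer); Tl3+ < Hg2+ (both 78 e⁻, Z=81>80); Hg2+ < Au+ (both 78 e⁻, Z=80>79).
Ordering all of them (including In3+) by radius gives Al3+ < In3+ < Tl3+ < Hg2+ < Au+. Count: 3.

3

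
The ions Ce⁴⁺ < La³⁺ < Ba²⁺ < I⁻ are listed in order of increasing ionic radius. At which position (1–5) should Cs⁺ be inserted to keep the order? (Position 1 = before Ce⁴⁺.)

Each ion has 54 electrons. The ranking follows nuclear charge in reverse — greater Z gives a smaller radius. Ce⁴⁺ (Z=58), La³⁺ (Z=57), Ba²⁺ (Z=56), Cs⁺ (Z=55), I⁻ (Z=53).
Merged order: Ce⁴⁺ < La³⁺ < Ba²⁺ < Cs⁺ < I⁻ — Cs⁺ is number 4.

4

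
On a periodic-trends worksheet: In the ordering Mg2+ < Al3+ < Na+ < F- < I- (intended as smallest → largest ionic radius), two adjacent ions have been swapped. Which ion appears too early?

Mg2+

Check each adjacent pair. Mg2+ and Al3+ are reversed: Al3+ and Mg2+ share 10 electrons; the higher nuclear charge on Al (Z=13) contracts it more, so Al3+ < Mg2+. No other neighbouring pair contradicts the periodic trends, so Mg2+ is the ion listed too early.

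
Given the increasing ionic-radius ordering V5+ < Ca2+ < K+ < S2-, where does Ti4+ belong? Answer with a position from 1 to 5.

2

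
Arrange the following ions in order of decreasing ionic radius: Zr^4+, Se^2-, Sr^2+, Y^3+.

Se^2- > Sr^2+ > Y^3+ > Zr^4+

Isoelectronic series (36 e⁻ each). Size is set by nuclear charge: more protons means a smaller ion. Zr^4+ (Z=40), Y^3+ (Z=39), Sr^2+ (Z=38), Se^2- (Z=34).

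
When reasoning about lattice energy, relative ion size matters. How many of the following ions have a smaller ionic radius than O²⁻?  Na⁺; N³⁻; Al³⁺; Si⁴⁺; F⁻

These species are isoelectronic with 10 electrons. The only difference is the number of protons: Si⁴⁺ (Z=14), Al³⁺ (Z=13), Na⁺ (Z=11), F⁻ (Z=9), O²⁻ (Z=8), N³⁻ (Z=7). The strongest nuclear pull (Si⁴⁺) gives the smallest ion.
Relative to O²⁻, the ions that are smaller are Si⁴⁺, Al³⁺, Na⁺, F⁻. So 4 are smaller.

4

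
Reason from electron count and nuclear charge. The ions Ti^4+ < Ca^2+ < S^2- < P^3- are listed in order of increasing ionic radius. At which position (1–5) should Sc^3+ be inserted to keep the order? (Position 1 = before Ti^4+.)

Each ion has 18 electrons. The ranking follows nuclear charge in reverse — greater Z gives a smaller radius. Ti^4+ (Z=22), Sc^3+ (Z=21), Ca^2+ (Z=20), S^2- (Z=16), P^3- (Z=15).
The complete sequence is Ti^4+ < Sc^3+ < Ca^2+ < S^2- < P^3-. Sc^3+ sits at position 2.

2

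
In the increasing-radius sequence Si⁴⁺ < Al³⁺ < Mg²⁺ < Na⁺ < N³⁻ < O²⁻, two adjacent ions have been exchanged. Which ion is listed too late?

Check each adjacent pair. N³⁻ and O²⁻ are reversed: both have 10 electrons but Z(O)=8 > Z(N)=7, so O²⁻ should be the smaller of the two. No other neighbouring pair contradicts the periodic trends, so O²⁻ is the ion listed too late.

O²⁻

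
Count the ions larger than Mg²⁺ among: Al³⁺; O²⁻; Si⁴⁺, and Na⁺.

Each ion has 10 electrons. The ranking follows nuclear charge in reverse — greater Z gives a smaller radius. Si⁴⁺ (Z=14), Al³⁺ (Z=13), Mg²⁺ (Z=12), Na⁺ (Z=11), O²⁻ (Z=8).
Ordering all of them (including Mg²⁺) by radius gives Si⁴⁺ < Al³⁺ < Mg²⁺ < Na⁺ < O²⁻. Count: 2.

2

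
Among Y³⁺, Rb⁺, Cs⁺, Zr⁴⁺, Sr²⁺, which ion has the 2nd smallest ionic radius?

First list Z and electron count for each: Zr⁴⁺ (Z=40, 36 e⁻), Y³⁺ (Z=39, 36 e⁻), Sr²⁺ (Z=38, 36 e⁻), Rb⁺ (Z=37, 36 e⁻), Cs⁺ (Z=55, 54 e⁻). Zr⁴⁺ < Y³⁺ (both 36 e⁻, Z=40>39); Y³⁺ < Sr²⁺ (isoelectronic, higher Z=39 is smaller); Sr²⁺ < Rb⁺ (isoelectronic, higher Z=38 is smaller); Rb⁺ < Cs⁺ (same group, period 5 vs 6).
That gives Zr⁴⁺ < Y³⁺ < Sr²⁺ < Rb⁺ < Cs⁺. From the smallest end, number 2 is Y³⁺.

Y³⁺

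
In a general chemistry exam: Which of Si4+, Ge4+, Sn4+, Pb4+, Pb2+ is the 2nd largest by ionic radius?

Pb4+

Tabulating Z and e⁻: Si4+ has 10 e⁻ (Z=14), Ge4+ has 28 e⁻ (Z=32), Sn4+ has 46 e⁻ (Z=50), Pb4+ has 78 e⁻ (Z=82), Pb2+ has 80 e⁻ (Z=82). Si4+ < Ge4+ (same group, 1 shell fewer); Ge4+ < Sn4+ (same group, 1 shell fewer); Sn4+ < Pb4+ (same group, period 5 vs 6); Pb4+ < Pb2+ (higher charge on the same element).
That gives Si4+ < Ge4+ < Sn4+ < Pb4+ < Pb2+. From the largest end, number 2 is Pb4+.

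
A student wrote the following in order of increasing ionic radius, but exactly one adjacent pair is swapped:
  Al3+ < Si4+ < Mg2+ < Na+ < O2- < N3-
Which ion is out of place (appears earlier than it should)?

Scanning neighbour by neighbour, only Al3+/Si4+ violates a trend: Si4+ and Al3+ share 10 electrons; the higher nuclear charge on Si (Z=14) contracts it more, so Si4+ < Al3+. That makes Al3+ the one sitting a position early relative to where it belongs.

Al3+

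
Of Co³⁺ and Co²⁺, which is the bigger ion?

Co²⁺

For a single element, ionic radius drops as positive charge rises — Co³⁺ < Co²⁺.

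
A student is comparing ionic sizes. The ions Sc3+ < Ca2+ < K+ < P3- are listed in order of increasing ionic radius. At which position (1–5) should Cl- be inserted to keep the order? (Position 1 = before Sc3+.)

4

All of these have 18 electrons (isoelectronic). With the same electron cloud, the ion with the most protons pulls it in tightest. Nuclear charges: Sc3+ (Z=21), Ca2+ (Z=20), K+ (Z=19), Cl- (Z=17), P3- (Z=15). Highest Z is smallest.
Putting Cl- in gives Sc3+ < Ca2+ < K+ < Cl- < P3-; it lands at slot 4.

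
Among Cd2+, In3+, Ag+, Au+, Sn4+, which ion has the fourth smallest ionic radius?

Work out protons and electrons: Sn4+ has 46 e⁻ (Z=50), In3+ has 46 e⁻ (Z=49), Cd2+ has 46 e⁻ (Z=48), Ag+ has 46 e⁻ (Z=47), Au+ has 78 e⁻ (Z=79). Sn4+ < In3+ (both 46 e⁻, Z=50>49); In3+ < Cd2+ (both 46 e⁻, Z=49>48); Cd2+ < Ag+ (both 46 e⁻, Z=48>47); Ag+ < Au+ (same group, 1 shell fewer).
Ordering: Sn4+ < In3+ < Cd2+ < Ag+ < Au+. The fourth smallest is Ag+.

Ag+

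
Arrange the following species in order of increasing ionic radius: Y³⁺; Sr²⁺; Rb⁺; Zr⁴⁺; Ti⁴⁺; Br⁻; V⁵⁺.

V⁵⁺ < Ti⁴⁺ < Zr⁴⁺ < Y³⁺ < Sr²⁺ < Rb⁺ < Br⁻

Work out protons and electrons: V⁵⁺ (Z=23, 18 e⁻), Ti⁴⁺ (Z=22, 18 e⁻), Zr⁴⁺ (Z=40, 36 e⁻), Y³⁺ (Z=39, 36 e⁻), Sr²⁺ (Z=38, 36 e⁻), Rb⁺ (Z=37, 36 e⁻), Br⁻ (Z=35, 36 e⁻). V⁵⁺ < Ti⁴⁺ (isoelectronic, higher Z=23 is smaller); Ti⁴⁺ < Zr⁴⁺ (same group, 1 shell fewer); Zr⁴⁺ < Y³⁺ (both 36 e⁻, Z=40>39); Y³⁺ < Sr²⁺ (both 36 e⁻, Z=39>38); Sr²⁺ < Rb⁺ (both 36 e⁻, Z=38>37); Rb⁺ < Br⁻ (isoelectronic, higher Z=37 is smaller).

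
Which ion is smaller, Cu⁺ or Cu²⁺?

For a single element, ionic radius drops as positive charge rises — Cu²⁺ < Cu⁺.

Cu²⁺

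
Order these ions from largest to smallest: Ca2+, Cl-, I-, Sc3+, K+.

Electron counts and nuclear charges: Sc3+: 18 e⁻, Z=21, Ca2+: 18 e⁻, Z=20, K+: 18 e⁻, Z=19, Cl-: 18 e⁻, Z=17, I-: 54 e⁻, Z=53. Sc3+ < Ca2+ (isoelectronic, higher Z=21 is smaller); Ca2+ < K+ (isoelectronic, higher Z=20 is smaller); K+ < Cl- (both 18 e⁻, Z=19>17); Cl- < I- (same group, 2 shells fewer).

I- > Cl- > K+ > Ca2+ > Sc3+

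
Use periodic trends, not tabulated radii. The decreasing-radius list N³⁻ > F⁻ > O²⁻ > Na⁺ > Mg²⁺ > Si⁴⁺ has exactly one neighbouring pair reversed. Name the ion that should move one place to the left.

The pair F⁻, O²⁻ is the wrong way round — F⁻ and O²⁻ share 10 electrons; the higher nuclear charge on F (Z=9) contracts it more, so F⁻ < O²⁻. All other adjacent pairs agree with periodic trends, so O²⁻ is the misplaced ion.

O²⁻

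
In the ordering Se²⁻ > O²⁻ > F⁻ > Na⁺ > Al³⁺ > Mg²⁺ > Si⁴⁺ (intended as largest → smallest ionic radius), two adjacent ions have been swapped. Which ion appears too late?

Scanning neighbour by neighbour, only Al³⁺/Mg²⁺ violates a trend: both have 10 electrons but Z(Al)=13 > Z(Mg)=12, so Al³⁺ should be the smaller of the two. That makes Mg²⁺ the one sitting a position late relative to where it belongs.

Mg²⁺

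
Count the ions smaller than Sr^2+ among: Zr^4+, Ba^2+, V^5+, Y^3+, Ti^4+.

4

Work out protons and electrons: V^5+ (Z=23, 18 e⁻), Ti^4+ (Z=22, 18 e⁻), Zr^4+ (Z=40, 36 e⁻), Y^3+ (Z=39, 36 e⁻), Sr^2+ (Z=38, 36 e⁻), Ba^2+ (Z=56, 54 e⁻). V^5+ < Ti^4+ (isoelectronic, higher Z=23 is smaller); Ti^4+ < Zr^4+ (same group, 1 shell fewer); Zr^4+ < Y^3+ (both 36 e⁻, Z=40>39); Y^3+ < Sr^2+ (isoelectronic, higher Z=39 is smaller); Sr^2+ < Ba^2+ (same group, period 5 vs 6).
Placing each against Sr^2+: smaller — V^5+, Ti^4+, Zr^4+, Y^3+; larger — Ba^2+. So 4 are smaller.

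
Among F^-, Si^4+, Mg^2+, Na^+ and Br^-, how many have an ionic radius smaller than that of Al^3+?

1

Tabulating Z and e⁻: Si^4+ has 10 e⁻ (Z=14), Al^3+ has 10 e⁻ (Z=13), Mg^2+ has 10 e⁻ (Z=12), Na^+ has 10 e⁻ (Z=11), F^- has 10 e⁻ (Z=9), Br^- has 36 e⁻ (Z=35). Si^4+ < Al^3+ (isoelectronic, higher Z=14 is smaller); Al^3+ < Mg^2+ (both 10 e⁻, Z=13>12); Mg^2+ < Na^+ (both 10 e⁻, Z=12>11); Na^+ < F^- (both 10 e⁻, Z=11>9); F^- < Br^- (same group, 2 shells fewer).
Overall: Si^4+ < Al^3+ < Mg^2+ < Na^+ < F^- < Br^-. Al^3+ has 1 below it and 4 above. Count: 1.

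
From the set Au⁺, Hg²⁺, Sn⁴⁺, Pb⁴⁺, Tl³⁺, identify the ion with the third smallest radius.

Tabulating Z and e⁻: Sn⁴⁺: 46 e⁻, Z=50, Pb⁴⁺: 78 e⁻, Z=82, Tl³⁺: 78 e⁻, Z=81, Hg²⁺: 78 e⁻, Z=80, Au⁺: 78 e⁻, Z=79. Sn⁴⁺ < Pb⁴⁺ (same group, period 5 vs 6); Pb⁴⁺ < Tl³⁺ (both 78 e⁻, Z=82>81); Tl³⁺ < Hg²⁺ (isoelectronic, higher Z=81 is smaller); Hg²⁺ < Au⁺ (both 78 e⁻, Z=80>79).
So the order is Sn⁴⁺ < Pb⁴⁺ < Tl³⁺ < Hg²⁺ < Au⁺; the 3rd-smallest ion is Tl³⁺.

Tl³⁺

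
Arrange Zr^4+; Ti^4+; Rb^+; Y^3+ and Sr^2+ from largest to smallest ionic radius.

Rb^+ > Sr^2+ > Y^3+ > Zr^4+ > Ti^4+

Tabulating Z and e⁻: Ti^4+: 18 e⁻, Z=22, Zr^4+: 36 e⁻, Z=40, Y^3+: 36 e⁻, Z=39, Sr^2+: 36 e⁻, Z=38, Rb^+: 36 e⁻, Z=37. Ti^4+ < Zr^4+ (same group, 1 shell fewer); Zr^4+ < Y^3+ (both 36 e⁻, Z=40>39); Y^3+ < Sr^2+ (both 36 e⁻, Z=39>38); Sr^2+ < Rb^+ (both 36 e⁻, Z=38>37).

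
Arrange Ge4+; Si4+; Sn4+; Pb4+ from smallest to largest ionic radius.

All are in the same group with charge +4. Radius grows down the group as n (the outermost shell) increases.

Si4+ < Ge4+ < Sn4+ < Pb4+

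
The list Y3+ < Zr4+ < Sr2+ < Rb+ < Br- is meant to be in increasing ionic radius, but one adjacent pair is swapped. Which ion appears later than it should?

The pair Y3+, Zr4+ is the wrong way round — both have 36 electrons but Z(Zr)=40 > Z(Y)=39, so Zr4+ should be the smaller of the two. All other adjacent pairs agree with periodic trends, so Zr4+ is the misplaced ion.

Zr4+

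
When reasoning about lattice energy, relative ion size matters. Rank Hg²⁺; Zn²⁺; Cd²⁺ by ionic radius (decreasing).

Same group, same charge. Going down the group adds an extra shell of electrons, so the ion gets larger: Zn²⁺ is highest in the group and smallest.

Hg²⁺ > Cd²⁺ > Zn²⁺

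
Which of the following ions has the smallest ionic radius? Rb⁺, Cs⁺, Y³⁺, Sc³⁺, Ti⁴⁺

Work out protons and electrons: Ti⁴⁺: 18 e⁻, Z=22, Sc³⁺: 18 e⁻, Z=21, Y³⁺: 36 e⁻, Z=39, Rb⁺: 36 e⁻, Z=37, Cs⁺: 54 e⁻, Z=55. Ti⁴⁺ < Sc³⁺ (isoelectronic, higher Z=22 is smaller); Sc³⁺ < Y³⁺ (same group, 1 shell fewer); Y³⁺ < Rb⁺ (both 36 e⁻, Z=39>37); Rb⁺ < Cs⁺ (same group, 1 shell fewer).

Ti⁴⁺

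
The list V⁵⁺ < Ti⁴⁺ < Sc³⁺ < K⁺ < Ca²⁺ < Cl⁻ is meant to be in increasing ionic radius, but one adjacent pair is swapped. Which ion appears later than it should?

Check each adjacent pair. K⁺ and Ca²⁺ are reversed: Ca²⁺ and K⁺ share 18 electrons; the higher nuclear charge on Ca (Z=20) contracts it more, so Ca²⁺ < K⁺. No other neighbouring pair contradicts the periodic trends, so Ca²⁺ is the ion listed too late.

Ca²⁺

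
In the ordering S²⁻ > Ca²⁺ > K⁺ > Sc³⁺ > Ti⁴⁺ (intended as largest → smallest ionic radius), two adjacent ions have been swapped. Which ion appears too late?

K⁺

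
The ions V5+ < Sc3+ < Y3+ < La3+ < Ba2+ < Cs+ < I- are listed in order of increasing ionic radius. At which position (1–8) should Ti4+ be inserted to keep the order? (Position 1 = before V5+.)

2

Tabulating Z and e⁻: V5+: 18 e⁻, Z=23, Ti4+: 18 e⁻, Z=22, Sc3+: 18 e⁻, Z=21, Y3+: 36 e⁻, Z=39, La3+: 54 e⁻, Z=57, Ba2+: 54 e⁻, Z=56, Cs+: 54 e⁻, Z=55, I-: 54 e⁻, Z=53. V5+ < Ti4+ (isoelectronic, higher Z=23 is smaller); Ti4+ < Sc3+ (both 18 e⁻, Z=22>21); Sc3+ < Y3+ (same group, 1 shell fewer); Y3+ < La3+ (same group, 1 shell fewer); La3+ < Ba2+ (isoelectronic, higher Z=57 is smaller); Ba2+ < Cs+ (isoelectronic, higher Z=56 is smaller); Cs+ < I- (both 54 e⁻, Z=55>53).
With Ti4+ included the full order is V5+ < Ti4+ < Sc3+ < Y3+ < La3+ < Ba2+ < Cs+ < I-, so it takes position 2.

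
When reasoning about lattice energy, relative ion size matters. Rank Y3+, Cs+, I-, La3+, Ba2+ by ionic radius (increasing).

Y3+ < La3+ < Ba2+ < Cs+ < I-

Tabulating Z and e⁻: Y3+: 36 e⁻, Z=39, La3+: 54 e⁻, Z=57, Ba2+: 54 e⁻, Z=56, Cs+: 54 e⁻, Z=55, I-: 54 e⁻, Z=53. Y3+ < La3+ (same group, 1 shell fewer); La3+ < Ba2+ (isoelectronic, higher Z=57 is smaller); Ba2+ < Cs+ (both 54 e⁻, Z=56>55); Cs+ < I- (both 54 e⁻, Z=55>53).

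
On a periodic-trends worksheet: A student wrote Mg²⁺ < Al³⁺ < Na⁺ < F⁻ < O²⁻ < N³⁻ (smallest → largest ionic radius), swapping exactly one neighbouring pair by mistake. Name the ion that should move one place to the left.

Check each adjacent pair. Mg²⁺ and Al³⁺ are reversed: Al³⁺ and Mg²⁺ share 10 electrons; the higher nuclear charge on Al (Z=13) contracts it more, so Al³⁺ < Mg²⁺. No other neighbouring pair contradicts the periodic trends, so Al³⁺ is the ion listed too late.

Al³⁺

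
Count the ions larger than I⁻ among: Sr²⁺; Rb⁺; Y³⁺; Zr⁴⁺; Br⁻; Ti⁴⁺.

Work out protons and electrons: Ti⁴⁺ (Z=22, 18 e⁻), Zr⁴⁺ (Z=40, 36 e⁻), Y³⁺ (Z=39, 36 e⁻), Sr²⁺ (Z=38, 36 e⁻), Rb⁺ (Z=37, 36 e⁻), Br⁻ (Z=35, 36 e⁻), I⁻ (Z=53, 54 e⁻). Ti⁴⁺ < Zr⁴⁺ (same group, period 4 vs 5); Zr⁴⁺ < Y³⁺ (isoelectronic, higher Z=40 is smaller); Y³⁺ < Sr²⁺ (isoelectronic, higher Z=39 is smaller); Sr²⁺ < Rb⁺ (isoelectronic, higher Z=38 is smaller); Rb⁺ < Br⁻ (isoelectronic, higher Z=37 is smaller); Br⁻ < I⁻ (same group, period 4 vs 5).
Relative to I⁻, the ions that are larger are none. Count: 0.

0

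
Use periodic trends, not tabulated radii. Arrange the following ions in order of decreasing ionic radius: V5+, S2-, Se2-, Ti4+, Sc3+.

Se2- > S2- > Sc3+ > Ti4+ > V5+

Electron counts and nuclear charges: V5+ has 18 e⁻ (Z=23), Ti4+ has 18 e⁻ (Z=22), Sc3+ has 18 e⁻ (Z=21), S2- has 18 e⁻ (Z=16), Se2- has 36 e⁻ (Z=34). V5+ < Ti4+ (isoelectronic, higher Z=23 is smaller); Ti4+ < Sc3+ (both 18 e⁻, Z=22>21); Sc3+ < S2- (both 18 e⁻, Z=21>16); S2- < Se2- (same group, period 3 vs 4).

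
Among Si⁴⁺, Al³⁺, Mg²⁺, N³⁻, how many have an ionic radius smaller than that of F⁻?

Each ion has 10 electrons. The ranking follows nuclear charge in reverse — greater Z gives a smaller radius. Si⁴⁺ (Z=14), Al³⁺ (Z=13), Mg²⁺ (Z=12), F⁻ (Z=9), N³⁻ (Z=7).
Relative to F⁻, the ions that are smaller are Si⁴⁺, Al³⁺, Mg²⁺. So 3 are smaller.

3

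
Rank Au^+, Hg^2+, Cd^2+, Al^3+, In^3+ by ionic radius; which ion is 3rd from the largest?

Tabulating Z and e⁻: Al^3+ has 10 e⁻ (Z=13), In^3+ has 46 e⁻ (Z=49), Cd^2+ has 46 e⁻ (Z=48), Hg^2+ has 78 e⁻ (Z=80), Au^+ has 78 e⁻ (Z=79). Al^3+ < In^3+ (same group, period 3 vs 5); In^3+ < Cd^2+ (both 46 e⁻, Z=49>48); Cd^2+ < Hg^2+ (same group, 1 shell fewer); Hg^2+ < Au^+ (isoelectronic, higher Z=80 is smaller).
Full ascending order: Al^3+ < In^3+ < Cd^2+ < Hg^2+ < Au^+. Counting from the largest, position 3 is Cd^2+.

Cd^2+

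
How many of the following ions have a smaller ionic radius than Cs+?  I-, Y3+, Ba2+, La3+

3

First list Z and electron count for each: Y3+: 36 e⁻, Z=39, La3+: 54 e⁻, Z=57, Ba2+: 54 e⁻, Z=56, Cs+: 54 e⁻, Z=55, I-: 54 e⁻, Z=53. Y3+ < La3+ (same group, period 5 vs 6); La3+ < Ba2+ (both 54 e⁻, Z=57>56); Ba2+ < Cs+ (isoelectronic, higher Z=56 is smaller); Cs+ < I- (both 54 e⁻, Z=55>53).
Overall: Y3+ < La3+ < Ba2+ < Cs+ < I-. Cs+ has 3 below it and 1 above. Count: 3.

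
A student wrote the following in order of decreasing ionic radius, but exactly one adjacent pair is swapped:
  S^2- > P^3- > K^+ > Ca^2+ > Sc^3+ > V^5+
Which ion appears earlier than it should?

S^2-

The pair S^2-, P^3- is the wrong way round — S^2- and P^3- share 18 electrons; the higher nuclear charge on S (Z=16) contracts it more, so S^2- < P^3-. All other adjacent pairs agree with periodic trends, so S^2- is the misplaced ion.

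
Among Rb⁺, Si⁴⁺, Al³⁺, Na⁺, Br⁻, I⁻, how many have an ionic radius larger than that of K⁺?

First list Z and electron count for each: Si⁴⁺ (Z=14, 10 e⁻), Al³⁺ (Z=13, 10 e⁻), Na⁺ (Z=11, 10 e⁻), K⁺ (Z=19, 18 e⁻), Rb⁺ (Z=37, 36 e⁻), Br⁻ (Z=35, 36 e⁻), I⁻ (Z=53, 54 e⁻). Si⁴⁺ < Al³⁺ (both 10 e⁻, Z=14>13); Al³⁺ < Na⁺ (both 10 e⁻, Z=13>11); Na⁺ < K⁺ (same group, period 3 vs 4); K⁺ < Rb⁺ (same group, 1 shell fewer); Rb⁺ < Br⁻ (isoelectronic, higher Z=37 is smaller); Br⁻ < I⁻ (same group, 1 shell fewer).
Relative to K⁺, the ions that are larger are Rb⁺, Br⁻, I⁻. Count: 3.

3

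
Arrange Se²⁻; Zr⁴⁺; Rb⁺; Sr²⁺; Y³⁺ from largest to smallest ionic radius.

All of these have 36 electrons (isoelectronic). With the same electron cloud, the ion with the most protons pulls it in tightest. Nuclear charges: Zr⁴⁺ (Z=40), Y³⁺ (Z=39), Sr²⁺ (Z=38), Rb⁺ (Z=37), Se²⁻ (Z=34). Highest Z is smallest.

Se²⁻ > Rb⁺ > Sr²⁺ > Y³⁺ > Zr⁴⁺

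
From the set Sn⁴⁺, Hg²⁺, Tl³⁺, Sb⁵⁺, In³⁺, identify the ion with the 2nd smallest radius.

Tabulating Z and e⁻: Sb⁵⁺ has 46 e⁻ (Z=51), Sn⁴⁺ has 46 e⁻ (Z=50), In³⁺ has 46 e⁻ (Z=49), Tl³⁺ has 78 e⁻ (Z=81), Hg²⁺ has 78 e⁻ (Z=80). Sb⁵⁺ < Sn⁴⁺ (isoelectronic, higher Z=51 is smaller); Sn⁴⁺ < In³⁺ (both 46 e⁻, Z=50>49); In³⁺ < Tl³⁺ (same group, period 5 vs 6); Tl³⁺ < Hg²⁺ (isoelectronic, higher Z=81 is smaller).
That gives Sb⁵⁺ < Sn⁴⁺ < In³⁺ < Tl³⁺ < Hg²⁺. From the smallest end, number 2 is Sn⁴⁺.

Sn⁴⁺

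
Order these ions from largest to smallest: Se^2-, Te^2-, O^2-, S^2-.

Te^2- > Se^2- > S^2- > O^2-

These ions sit in one column with identical charge. Each step down the periodic table adds a principal shell, increasing the radius.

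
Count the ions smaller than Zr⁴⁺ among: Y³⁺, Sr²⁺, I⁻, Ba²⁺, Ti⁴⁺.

1

Electron counts and nuclear charges: Ti⁴⁺ (Z=22, 18 e⁻), Zr⁴⁺ (Z=40, 36 e⁻), Y³⁺ (Z=39, 36 e⁻), Sr²⁺ (Z=38, 36 e⁻), Ba²⁺ (Z=56, 54 e⁻), I⁻ (Z=53, 54 e⁻). Ti⁴⁺ < Zr⁴⁺ (same group, 1 shell fewer); Zr⁴⁺ < Y³⁺ (both 36 e⁻, Z=40>39); Y³⁺ < Sr²⁺ (isoelectronic, higher Z=39 is smaller); Sr²⁺ < Ba²⁺ (same group, period 5 vs 6); Ba²⁺ < I⁻ (isoelectronic, higher Z=56 is smaller).
Relative to Zr⁴⁺, the ions that are smaller are Ti⁴⁺. That's 1.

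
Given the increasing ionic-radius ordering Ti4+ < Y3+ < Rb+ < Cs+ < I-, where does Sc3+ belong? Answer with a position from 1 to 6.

2

Work out protons and electrons: Ti4+: 18 e⁻, Z=22, Sc3+: 18 e⁻, Z=21, Y3+: 36 e⁻, Z=39, Rb+: 36 e⁻, Z=37, Cs+: 54 e⁻, Z=55, I-: 54 e⁻, Z=53. Ti4+ < Sc3+ (both 18 e⁻, Z=22>21); Sc3+ < Y3+ (same group, 1 shell fewer); Y3+ < Rb+ (isoelectronic, higher Z=39 is smaller); Rb+ < Cs+ (same group, period 5 vs 6); Cs+ < I- (both 54 e⁻, Z=55>53).
The complete sequence is Ti4+ < Sc3+ < Y3+ < Rb+ < Cs+ < I-. Sc3+ sits at position 2.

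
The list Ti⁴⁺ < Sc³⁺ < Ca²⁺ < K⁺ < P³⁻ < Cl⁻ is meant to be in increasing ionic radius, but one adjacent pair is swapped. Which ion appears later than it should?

Cl⁻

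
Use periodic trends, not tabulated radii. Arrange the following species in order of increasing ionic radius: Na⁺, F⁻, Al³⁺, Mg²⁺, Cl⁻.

Al³⁺ < Mg²⁺ < Na⁺ < F⁻ < Cl⁻

Electron counts and nuclear charges: Al³⁺: 10 e⁻, Z=13, Mg²⁺: 10 e⁻, Z=12, Na⁺: 10 e⁻, Z=11, F⁻: 10 e⁻, Z=9, Cl⁻: 18 e⁻, Z=17. Al³⁺ < Mg²⁺ (isoelectronic, higher Z=13 is smaller); Mg²⁺ < Na⁺ (isoelectronic, higher Z=12 is smaller); Na⁺ < F⁻ (isoelectronic, higher Z=11 is smaller); F⁻ < Cl⁻ (same group, period 2 vs 3).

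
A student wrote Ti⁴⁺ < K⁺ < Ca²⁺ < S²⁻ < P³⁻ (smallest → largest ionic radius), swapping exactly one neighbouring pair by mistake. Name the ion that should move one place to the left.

Check each adjacent pair. K⁺ and Ca²⁺ are reversed: Ca²⁺ and K⁺ share 18 electrons; the higher nuclear charge on Ca (Z=20) contracts it more, so Ca²⁺ < K⁺. No other neighbouring pair contradicts the periodic trends, so Ca²⁺ is the ion listed too late.

Ca²⁺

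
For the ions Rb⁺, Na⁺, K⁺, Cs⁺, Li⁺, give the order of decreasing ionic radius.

Cs⁺ > Rb⁺ > K⁺ > Na⁺ > Li⁺

All are in the same group with charge +1. Radius grows down the group as n (the outermost shell) increases.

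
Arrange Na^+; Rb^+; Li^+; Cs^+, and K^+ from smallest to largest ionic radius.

Li^+ < Na^+ < K^+ < Rb^+ < Cs^+

Same group, same charge. Going down the group adds an extra shell of electrons, so the ion gets larger: Li^+ is highest in the group and smallest.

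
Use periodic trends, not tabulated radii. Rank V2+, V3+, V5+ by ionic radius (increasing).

V5+ < V3+ < V2+

Same element, different charge: the more highly charged cation has fewer electrons and a greater effective nuclear charge per electron, making V5+ the smallest.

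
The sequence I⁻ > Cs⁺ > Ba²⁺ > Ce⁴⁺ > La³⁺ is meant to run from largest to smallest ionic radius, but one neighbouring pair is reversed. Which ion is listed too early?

Ce⁴⁺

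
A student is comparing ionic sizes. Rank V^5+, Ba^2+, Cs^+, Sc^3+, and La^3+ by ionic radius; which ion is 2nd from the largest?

Ba^2+

Tabulating Z and e⁻: V^5+ (Z=23, 18 e⁻), Sc^3+ (Z=21, 18 e⁻), La^3+ (Z=57, 54 e⁻), Ba^2+ (Z=56, 54 e⁻), Cs^+ (Z=55, 54 e⁻). V^5+ < Sc^3+ (both 18 e⁻, Z=23>21); Sc^3+ < La^3+ (same group, 2 shells fewer); La^3+ < Ba^2+ (isoelectronic, higher Z=57 is smaller); Ba^2+ < Cs^+ (both 54 e⁻, Z=56>55).
So the order is V^5+ < Sc^3+ < La^3+ < Ba^2+ < Cs^+; the 2nd-largest ion is Ba^2+.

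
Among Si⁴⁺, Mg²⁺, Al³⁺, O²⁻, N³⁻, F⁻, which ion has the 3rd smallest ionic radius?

Mg²⁺

All of these have 10 electrons (isoelectronic). With the same electron cloud, the ion with the most protons pulls it in tightest. Nuclear charges: Si⁴⁺ (Z=14), Al³⁺ (Z=13), Mg²⁺ (Z=12), F⁻ (Z=9), O²⁻ (Z=8), N³⁻ (Z=7). Highest Z is smallest.
That gives Si⁴⁺ < Al³⁺ < Mg²⁺ < F⁻ < O²⁻ < N³⁻. From the smallest end, number 3 is Mg²⁺.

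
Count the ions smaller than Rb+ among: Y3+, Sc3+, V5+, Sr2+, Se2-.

Work out protons and electrons: V5+ (Z=23, 18 e⁻), Sc3+ (Z=21, 18 e⁻), Y3+ (Z=39, 36 e⁻), Sr2+ (Z=38, 36 e⁻), Rb+ (Z=37, 36 e⁻), Se2- (Z=34, 36 e⁻). V5+ < Sc3+ (both 18 e⁻, Z=23>21); Sc3+ < Y3+ (same group, period 4 vs 5); Y3+ < Sr2+ (isoelectronic, higher Z=39 is smaller); Sr2+ < Rb+ (isoelectronic, higher Z=38 is smaller); Rb+ < Se2- (isoelectronic, higher Z=37 is smaller).
Ordering all of them (including Rb+) by radius gives V5+ < Sc3+ < Y3+ < Sr2+ < Rb+ < Se2-. Count: 4.

4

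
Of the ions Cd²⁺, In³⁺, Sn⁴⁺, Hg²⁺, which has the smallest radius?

Work out protons and electrons: Sn⁴⁺: 46 e⁻, Z=50, In³⁺: 46 e⁻, Z=49, Cd²⁺: 46 e⁻, Z=48, Hg²⁺: 78 e⁻, Z=80. Sn⁴⁺ < In³⁺ (both 46 e⁻, Z=50>49); In³⁺ < Cd²⁺ (isoelectronic, higher Z=49 is smaller); Cd²⁺ < Hg²⁺ (same group, period 5 vs 6).

Sn⁴⁺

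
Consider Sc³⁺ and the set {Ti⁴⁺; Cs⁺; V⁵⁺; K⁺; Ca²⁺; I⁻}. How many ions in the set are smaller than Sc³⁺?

V⁵⁺ has 18 e⁻ (Z=23), Ti⁴⁺ has 18 e⁻ (Z=22), Sc³⁺ has 18 e⁻ (Z=21), Ca²⁺ has 18 e⁻ (Z=20), K⁺ has 18 e⁻ (Z=19), Cs⁺ has 54 e⁻ (Z=55), I⁻ has 54 e⁻ (Z=53). V⁵⁺ < Ti⁴⁺ (isoelectronic, higher Z=23 is smaller); Ti⁴⁺ < Sc³⁺ (isoelectronic, higher Z=22 is smaller); Sc³⁺ < Ca²⁺ (both 18 e⁻, Z=21>20); Ca²⁺ < K⁺ (both 18 e⁻, Z=20>19); K⁺ < Cs⁺ (same group, period 4 vs 6); Cs⁺ < I⁻ (isoelectronic, higher Z=55 is smaller).
Relative to Sc³⁺, the ions that are smaller are V⁵⁺, Ti⁴⁺. Count: 2.

2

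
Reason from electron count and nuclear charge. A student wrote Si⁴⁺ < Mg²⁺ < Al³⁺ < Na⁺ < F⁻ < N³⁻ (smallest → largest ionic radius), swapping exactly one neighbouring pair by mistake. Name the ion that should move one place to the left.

Al³⁺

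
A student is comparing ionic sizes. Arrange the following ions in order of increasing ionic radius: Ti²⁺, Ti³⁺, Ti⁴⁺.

Same element, different charge: the more highly charged cation has fewer electrons and a greater effective nuclear charge per electron, making Ti⁴⁺ the smallest.

Ti⁴⁺ < Ti³⁺ < Ti²⁺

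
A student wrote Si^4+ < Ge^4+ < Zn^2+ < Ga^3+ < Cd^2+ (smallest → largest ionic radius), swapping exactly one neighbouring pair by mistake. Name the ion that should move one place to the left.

The pair Zn^2+, Ga^3+ is the wrong way round — they are isoelectronic (28 e⁻) and Ga has more protons than Zn (31 vs 30), making Ga^3+ smaller. All other adjacent pairs agree with periodic trends, so Ga^3+ is the misplaced ion.

Ga^3+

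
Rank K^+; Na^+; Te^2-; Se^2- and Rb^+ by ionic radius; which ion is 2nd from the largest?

Electron counts and nuclear charges: Na^+: 10 e⁻, Z=11, K^+: 18 e⁻, Z=19, Rb^+: 36 e⁻, Z=37, Se^2-: 36 e⁻, Z=34, Te^2-: 54 e⁻, Z=52. Na^+ < K^+ (same group, 1 shell fewer); K^+ < Rb^+ (same group, 1 shell fewer); Rb^+ < Se^2- (both 36 e⁻, Z=37>34); Se^2- < Te^2- (same group, period 4 vs 5).
So the order is Na^+ < K^+ < Rb^+ < Se^2- < Te^2-; the 2nd-largest ion is Se^2-.

Se^2-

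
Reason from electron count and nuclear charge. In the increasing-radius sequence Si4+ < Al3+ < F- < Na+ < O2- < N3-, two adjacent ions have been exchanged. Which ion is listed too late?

Compare adjacent ions: they are isoelectronic (10 e⁻) and Na has more protons than F (11 vs 9), making Na+ smaller — yet in this increasing list F- sits before Na+. Nothing else is reversed, so Na+ should move one place to the left.

Na+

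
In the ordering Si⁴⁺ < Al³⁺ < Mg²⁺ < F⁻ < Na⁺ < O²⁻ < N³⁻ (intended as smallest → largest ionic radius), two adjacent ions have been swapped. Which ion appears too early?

F⁻

The pair F⁻, Na⁺ is the wrong way round — both have 10 electrons but Z(Na)=11 > Z(F)=9, so Na⁺ should be the smaller of the two. All other adjacent pairs agree with periodic trends, so F⁻ is the misplaced ion.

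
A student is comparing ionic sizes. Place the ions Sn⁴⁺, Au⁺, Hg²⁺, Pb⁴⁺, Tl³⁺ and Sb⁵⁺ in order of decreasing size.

Electron counts and nuclear charges: Sb⁵⁺ (Z=51, 46 e⁻), Sn⁴⁺ (Z=50, 46 e⁻), Pb⁴⁺ (Z=82, 78 e⁻), Tl³⁺ (Z=81, 78 e⁻), Hg²⁺ (Z=80, 78 e⁻), Au⁺ (Z=79, 78 e⁻). Sb⁵⁺ < Sn⁴⁺ (both 46 e⁻, Z=51>50); Sn⁴⁺ < Pb⁴⁺ (same group, 1 shell fewer); Pb⁴⁺ < Tl³⁺ (isoelectronic, higher Z=82 is smaller); Tl³⁺ < Hg²⁺ (both 78 e⁻, Z=81>80); Hg²⁺ < Au⁺ (both 78 e⁻, Z=80>79).

Au⁺ > Hg²⁺ > Tl³⁺ > Pb⁴⁺ > Sn⁴⁺ > Sb⁵⁺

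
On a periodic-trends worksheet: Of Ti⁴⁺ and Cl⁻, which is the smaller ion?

These species are isoelectronic with 18 electrons. The only difference is the number of protons: Ti⁴⁺ (Z=22), Cl⁻ (Z=17). The strongest nuclear pull (Ti⁴⁺) gives the smallest ion.

Ti⁴⁺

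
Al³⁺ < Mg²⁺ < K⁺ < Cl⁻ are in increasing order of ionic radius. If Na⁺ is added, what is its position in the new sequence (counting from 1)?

3

Electron counts and nuclear charges: Al³⁺ (Z=13, 10 e⁻), Mg²⁺ (Z=12, 10 e⁻), Na⁺ (Z=11, 10 e⁻), K⁺ (Z=19, 18 e⁻), Cl⁻ (Z=17, 18 e⁻). Al³⁺ < Mg²⁺ (both 10 e⁻, Z=13>12); Mg²⁺ < Na⁺ (isoelectronic, higher Z=12 is smaller); Na⁺ < K⁺ (same group, period 3 vs 4); K⁺ < Cl⁻ (isoelectronic, higher Z=19 is smaller).
Merged order: Al³⁺ < Mg²⁺ < Na⁺ < K⁺ < Cl⁻ — Na⁺ is number 3.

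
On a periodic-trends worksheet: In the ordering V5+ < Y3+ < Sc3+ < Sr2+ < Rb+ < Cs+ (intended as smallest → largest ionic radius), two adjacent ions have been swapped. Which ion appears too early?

Scanning neighbour by neighbour, only Y3+/Sc3+ violates a trend: both in group 3 with the same charge; Sc3+ (period 4) has the smaller radius. That makes Y3+ the one sitting a position early relative to where it belongs.

Y3+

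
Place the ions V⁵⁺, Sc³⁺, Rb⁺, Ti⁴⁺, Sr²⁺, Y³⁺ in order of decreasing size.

Rb⁺ > Sr²⁺ > Y³⁺ > Sc³⁺ > Ti⁴⁺ > V⁵⁺

V⁵⁺ has 18 e⁻ (Z=23), Ti⁴⁺ has 18 e⁻ (Z=22), Sc³⁺ has 18 e⁻ (Z=21), Y³⁺ has 36 e⁻ (Z=39), Sr²⁺ has 36 e⁻ (Z=38), Rb⁺ has 36 e⁻ (Z=37). V⁵⁺ < Ti⁴⁺ (both 18 e⁻, Z=23>22); Ti⁴⁺ < Sc³⁺ (isoelectronic, higher Z=22 is smaller); Sc³⁺ < Y³⁺ (same group, 1 shell fewer); Y³⁺ < Sr²⁺ (isoelectronic, higher Z=39 is smaller); Sr²⁺ < Rb⁺ (isoelectronic, higher Z=38 is smaller).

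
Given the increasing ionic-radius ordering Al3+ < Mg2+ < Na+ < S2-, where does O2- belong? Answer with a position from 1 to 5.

4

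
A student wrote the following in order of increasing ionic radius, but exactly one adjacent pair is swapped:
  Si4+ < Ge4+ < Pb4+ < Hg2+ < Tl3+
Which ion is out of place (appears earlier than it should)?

Hg2+

The pair Hg2+, Tl3+ is the wrong way round — Tl3+ and Hg2+ share 78 electrons; the higher nuclear charge on Tl (Z=81) contracts it more, so Tl3+ < Hg2+. All other adjacent pairs agree with periodic trends, so Hg2+ is the misplaced ion.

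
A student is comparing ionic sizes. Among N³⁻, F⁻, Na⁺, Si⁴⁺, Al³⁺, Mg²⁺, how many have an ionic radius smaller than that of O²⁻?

5

Isoelectronic series (10 e⁻ each). Size is set by nuclear charge: more protons means a smaller ion. Si⁴⁺ (Z=14), Al³⁺ (Z=13), Mg²⁺ (Z=12), Na⁺ (Z=11), F⁻ (Z=9), O²⁻ (Z=8), N³⁻ (Z=7).
Placing each against O²⁻: smaller — Si⁴⁺, Al³⁺, Mg²⁺, Na⁺, F⁻; larger — N³⁻. So 5 are smaller.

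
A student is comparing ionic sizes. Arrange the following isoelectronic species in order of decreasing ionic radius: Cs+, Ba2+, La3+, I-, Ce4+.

I- > Cs+ > Ba2+ > La3+ > Ce4+

Isoelectronic series (54 e⁻ each). Size is set by nuclear charge: more protons means a smaller ion. Ce4+ (Z=58), La3+ (Z=57), Ba2+ (Z=56), Cs+ (Z=55), I- (Z=53).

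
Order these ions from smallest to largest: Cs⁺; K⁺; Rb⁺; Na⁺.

Na⁺ < K⁺ < Rb⁺ < Cs⁺

All are in the same group with charge +1. Radius grows down the group as n (the outermost shell) increases.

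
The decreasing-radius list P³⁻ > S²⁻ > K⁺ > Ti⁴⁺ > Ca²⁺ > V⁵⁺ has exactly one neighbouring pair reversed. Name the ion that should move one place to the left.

Ca²⁺

Scanning neighbour by neighbour, only Ti⁴⁺/Ca²⁺ violates a trend: they are isoelectronic (18 e⁻) and Ti has more protons than Ca (22 vs 20), making Ti⁴⁺ smaller. That makes Ca²⁺ the one sitting a position late relative to where it belongs.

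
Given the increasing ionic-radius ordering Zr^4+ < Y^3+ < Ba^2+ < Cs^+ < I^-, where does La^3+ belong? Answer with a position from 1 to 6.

3

Tabulating Z and e⁻: Zr^4+ has 36 e⁻ (Z=40), Y^3+ has 36 e⁻ (Z=39), La^3+ has 54 e⁻ (Z=57), Ba^2+ has 54 e⁻ (Z=56), Cs^+ has 54 e⁻ (Z=55), I^- has 54 e⁻ (Z=53). Zr^4+ < Y^3+ (isoelectronic, higher Z=40 is smaller); Y^3+ < La^3+ (same group, period 5 vs 6); La^3+ < Ba^2+ (isoelectronic, higher Z=57 is smaller); Ba^2+ < Cs^+ (isoelectronic, higher Z=56 is smaller); Cs^+ < I^- (isoelectronic, higher Z=55 is smaller).
The complete sequence is Zr^4+ < Y^3+ < La^3+ < Ba^2+ < Cs^+ < I^-. La^3+ sits at position 3.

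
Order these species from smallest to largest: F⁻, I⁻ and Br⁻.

All are in the same group with charge -1. Radius grows down the group as n (the outermost shell) increases.

F⁻ < Br⁻ < I⁻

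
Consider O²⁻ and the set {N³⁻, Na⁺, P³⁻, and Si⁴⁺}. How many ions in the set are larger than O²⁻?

Si⁴⁺ (Z=14, 10 e⁻), Na⁺ (Z=11, 10 e⁻), O²⁻ (Z=8, 10 e⁻), N³⁻ (Z=7, 10 e⁻), P³⁻ (Z=15, 18 e⁻). Si⁴⁺ < Na⁺ (both 10 e⁻, Z=14>11); Na⁺ < O²⁻ (both 10 e⁻, Z=11>8); O²⁻ < N³⁻ (both 10 e⁻, Z=8>7); N³⁻ < P³⁻ (same group, period 2 vs 3).
Ordering all of them (including O²⁻) by radius gives Si⁴⁺ < Na⁺ < O²⁻ < N³⁻ < P³⁻. That's 2.

2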